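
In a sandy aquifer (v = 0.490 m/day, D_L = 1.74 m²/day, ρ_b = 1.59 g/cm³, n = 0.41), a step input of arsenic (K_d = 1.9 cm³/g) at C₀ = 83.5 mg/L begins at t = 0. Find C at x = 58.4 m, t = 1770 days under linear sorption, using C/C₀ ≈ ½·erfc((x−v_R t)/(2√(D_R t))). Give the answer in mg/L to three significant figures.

Retardation factor R = 1 + ρ_b·K_d/n = 1 + 1.59 × 1.9/0.41 = 8.368.
Sorption retards both mechanisms: v_R = v/R = 0.05856 m/day, D_R = D/R = 0.2079 m²/day.
v_R·t = 0.05856 × 1770 = 103.6512 m; 2√(D_R t) = 38.37 m; argument = (58.4 − 103.6512)/38.37 = -1.179.
C = C₀ × ½·erfc(-1.179) = 83.5 × 0.9523 = 79.5 mg/L.

79.5 mg/L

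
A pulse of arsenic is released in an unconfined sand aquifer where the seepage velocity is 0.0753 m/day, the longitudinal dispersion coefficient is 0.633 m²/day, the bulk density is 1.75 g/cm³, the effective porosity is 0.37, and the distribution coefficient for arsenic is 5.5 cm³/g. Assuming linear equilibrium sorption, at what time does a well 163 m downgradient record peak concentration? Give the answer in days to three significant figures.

55500 days

Retardation factor R = 1 + ρ_b·K_d/n = 1 + 1.75 × 5.5/0.37 = 27.01.
Sorption retards both mechanisms: v_R = v/R = 0.002788 m/day, D_R = D/R = 0.02344 m²/day.
Peak time from v_R²t² + 2D_R t − x² = 0: t = (√(D_R² + v_R²x²) − D_R)/v_R².
√(D_R² + v_R²x²) = √(0.02344² + 0.002788² × 163²) = 0.4550; v_R² = 7.773e-06.
t = (0.4550 − 0.02344)/7.773e-06 = 55500 days.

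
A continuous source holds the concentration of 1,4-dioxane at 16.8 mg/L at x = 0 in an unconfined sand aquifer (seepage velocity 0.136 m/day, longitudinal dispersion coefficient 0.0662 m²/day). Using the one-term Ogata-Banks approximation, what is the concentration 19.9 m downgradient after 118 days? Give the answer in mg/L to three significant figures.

For a continuous step input, C/C₀ ≈ ½·erfc((x−vt)/(2√(Dt))).
vt = 0.136 × 118 = 16.048 m and 2√(Dt) = 2√(0.0662 × 118) = 5.590 m.
Argument (x−vt)/(2√(Dt)) = (19.9 − 16.048)/5.590 = 0.6891; ½·erfc(0.6891) = 0.1649.
C = 16.8 × 0.1649 = 2.77 mg/L.

2.77 mg/L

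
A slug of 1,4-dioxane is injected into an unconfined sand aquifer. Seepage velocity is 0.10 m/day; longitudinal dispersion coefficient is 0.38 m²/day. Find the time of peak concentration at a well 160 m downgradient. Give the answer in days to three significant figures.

For the 1D instantaneous-source solution, setting ∂C/∂t = 0 at fixed x gives v²t² + 2Dt − x² = 0, so t = (√(D² + v²x²) − D)/v².
√(D² + v²x²) = √(0.38² + 0.10² × 160²) = 16.00; v² = 0.01.
t = (16.00 − 0.38)/0.01 = 1560 days (vs. the pure-advection estimate x/v = 1600 d).

1560 days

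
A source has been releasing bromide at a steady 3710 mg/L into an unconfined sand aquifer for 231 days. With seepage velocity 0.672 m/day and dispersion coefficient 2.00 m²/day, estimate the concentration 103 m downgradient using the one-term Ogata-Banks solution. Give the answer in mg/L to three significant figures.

For a continuous step input, C/C₀ ≈ ½·erfc((x−vt)/(2√(Dt))).
vt = 0.672 × 231 = 155.232 m and 2√(Dt) = 2√(2.00 × 231) = 42.99 m.
Argument (x−vt)/(2√(Dt)) = (103 − 155.232)/42.99 = -1.215; ½·erfc(-1.215) = 0.9571.
C = 3710 × 0.9571 = 3550 mg/L.

3550 mg/L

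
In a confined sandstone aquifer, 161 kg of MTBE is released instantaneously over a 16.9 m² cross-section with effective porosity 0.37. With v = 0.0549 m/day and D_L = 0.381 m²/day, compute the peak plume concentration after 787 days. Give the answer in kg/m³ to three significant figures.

0.419 kg/m³

The peak of an instantaneous 1D plume sits at x = vt; there the Gaussian factor is 1 and C_max = M/(n_e·A·√(4πDt)), where n_e·A is the pore area the mass is dissolved in.
√(4πDt) = √(4π × 0.381 × 787) = 61.38 m, so C_max = 161/(0.37 × 16.9 × 61.38) = 0.419 kg/m³.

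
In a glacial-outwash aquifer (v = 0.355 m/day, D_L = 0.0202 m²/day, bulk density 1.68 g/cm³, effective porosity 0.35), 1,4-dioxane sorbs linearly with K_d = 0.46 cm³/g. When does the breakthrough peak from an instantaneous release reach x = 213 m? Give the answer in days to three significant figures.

Retardation factor R = 1 + ρ_b·K_d/n = 1 + 1.68 × 0.46/0.35 = 3.208.
Sorption retards both mechanisms: v_R = v/R = 0.1107 m/day, D_R = D/R = 0.006297 m²/day.
Peak time from v_R²t² + 2D_R t − x² = 0: t = (√(D_R² + v_R²x²) − D_R)/v_R².
√(D_R² + v_R²x²) = √(0.006297² + 0.1107² × 213²) = 23.58; v_R² = 0.01225.
t = (23.58 − 0.006297)/0.01225 = 1920 days.

1920 days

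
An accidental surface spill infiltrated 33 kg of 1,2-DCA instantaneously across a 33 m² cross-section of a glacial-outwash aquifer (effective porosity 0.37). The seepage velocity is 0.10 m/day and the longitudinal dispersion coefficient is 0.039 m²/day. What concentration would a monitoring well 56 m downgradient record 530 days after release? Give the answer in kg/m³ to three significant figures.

For an instantaneous plane source, C(x,t) = M/(n_e·A·√(4πDt)) · exp(−(x−vt)²/(4Dt)), with n_e·A the pore (flow) area.
Plume center vt = 0.10 × 530 = 53 m, so the well at 56 m is 3 m downgradient of the peak.
√(4πDt) = 16.12 m, giving peak height M/(n_e·A·√(4πDt)) = 33/(0.37 × 33 × 16.12) = 0.1677 kg/m³.
(x−vt)²/(4Dt) = (3)²/(4 × 0.039 × 530) = 0.1089; exp(−0.1089) = 0.8968.
C = 0.1677 × 0.8968 = 0.150 kg/m³.

0.150 kg/m³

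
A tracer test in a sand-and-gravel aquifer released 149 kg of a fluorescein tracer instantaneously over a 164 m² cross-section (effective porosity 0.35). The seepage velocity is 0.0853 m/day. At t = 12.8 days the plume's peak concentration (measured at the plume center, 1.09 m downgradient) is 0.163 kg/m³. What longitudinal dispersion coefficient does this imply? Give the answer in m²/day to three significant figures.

At the plume center C_max = M/(n_e·A·√(4πDt)), so D = M²/(4πt·(n_e·A·C_max)²).
n_e·A·C_max = 0.35 × 164 × 0.163 = 9.356 kg/m.
D = 149²/(4π × 12.8 × 9.356²) = 1.58 m²/day.

1.58 m²/day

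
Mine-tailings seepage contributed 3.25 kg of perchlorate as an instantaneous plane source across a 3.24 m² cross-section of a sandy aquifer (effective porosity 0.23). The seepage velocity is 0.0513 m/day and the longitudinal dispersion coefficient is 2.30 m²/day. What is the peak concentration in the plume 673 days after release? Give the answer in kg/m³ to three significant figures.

The peak of an instantaneous 1D plume sits at x = vt; there the Gaussian factor is 1 and C_max = M/(n_e·A·√(4πDt)), where n_e·A is the pore area the mass is dissolved in.
√(4πDt) = √(4π × 2.30 × 673) = 139.5 m, so C_max = 3.25/(0.23 × 3.24 × 139.5) = 0.0313 kg/m³.

0.0313 kg/m³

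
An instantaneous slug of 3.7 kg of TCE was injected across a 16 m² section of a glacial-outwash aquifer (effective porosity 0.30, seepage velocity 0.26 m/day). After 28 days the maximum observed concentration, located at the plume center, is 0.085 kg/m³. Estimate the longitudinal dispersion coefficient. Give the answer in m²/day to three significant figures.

0.234 m²/day

At the plume center C_max = M/(n_e·A·√(4πDt)), so D = M²/(4πt·(n_e·A·C_max)²).
n_e·A·C_max = 0.30 × 16 × 0.085 = 0.4080 kg/m.
D = 3.7²/(4π × 28 × 0.4080²) = 0.234 m²/day.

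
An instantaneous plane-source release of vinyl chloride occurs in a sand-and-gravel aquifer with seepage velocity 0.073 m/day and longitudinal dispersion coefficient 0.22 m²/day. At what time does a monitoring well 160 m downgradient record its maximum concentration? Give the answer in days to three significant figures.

For the 1D instantaneous-source solution, setting ∂C/∂t = 0 at fixed x gives v²t² + 2Dt − x² = 0, so t = (√(D² + v²x²) − D)/v².
√(D² + v²x²) = √(0.22² + 0.073² × 160²) = 11.68; v² = 0.005329.
t = (11.68 − 0.22)/0.005329 = 2150 days (vs. the pure-advection estimate x/v = 2190 d).

2150 days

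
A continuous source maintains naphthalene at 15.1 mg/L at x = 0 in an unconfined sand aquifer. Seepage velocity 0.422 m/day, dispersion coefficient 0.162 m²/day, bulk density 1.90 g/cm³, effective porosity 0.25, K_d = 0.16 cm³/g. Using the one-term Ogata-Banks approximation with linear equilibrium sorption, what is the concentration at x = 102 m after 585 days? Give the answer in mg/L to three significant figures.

Retardation factor R = 1 + ρ_b·K_d/n = 1 + 1.90 × 0.16/0.25 = 2.216.
Sorption retards both mechanisms: v_R = v/R = 0.1904 m/day, D_R = D/R = 0.07310 m²/day.
v_R·t = 0.1904 × 585 = 111.384 m; 2√(D_R t) = 13.08 m; argument = (102 − 111.384)/13.08 = -0.7174.
C = C₀ × ½·erfc(-0.7174) = 15.1 × 0.8448 = 12.8 mg/L.

12.8 mg/L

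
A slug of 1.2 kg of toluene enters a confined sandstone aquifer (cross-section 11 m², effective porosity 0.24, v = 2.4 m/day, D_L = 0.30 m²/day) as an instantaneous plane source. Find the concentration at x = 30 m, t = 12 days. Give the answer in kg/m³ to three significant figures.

0.0611 kg/m³

For an instantaneous plane source, C(x,t) = M/(n_e·A·√(4πDt)) · exp(−(x−vt)²/(4Dt)), with n_e·A the pore (flow) area.
Plume center vt = 2.4 × 12 = 28.8 m, so the well at 30 m is 1.2 m downgradient of the peak.
√(4πDt) = 6.726 m, giving peak height M/(n_e·A·√(4πDt)) = 1.2/(0.24 × 11 × 6.726) = 0.06758 kg/m³.
(x−vt)²/(4Dt) = (1.2)²/(4 × 0.30 × 12) = 0.1000; exp(−0.1000) = 0.9048.
C = 0.06758 × 0.9048 = 0.0611 kg/m³.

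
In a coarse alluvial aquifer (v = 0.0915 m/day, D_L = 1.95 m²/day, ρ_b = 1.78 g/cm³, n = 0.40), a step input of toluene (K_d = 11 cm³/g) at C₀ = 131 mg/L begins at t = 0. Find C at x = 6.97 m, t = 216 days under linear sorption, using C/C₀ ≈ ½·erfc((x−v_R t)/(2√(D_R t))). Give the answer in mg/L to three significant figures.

7.17 mg/L

Retardation factor R = 1 + ρ_b·K_d/n = 1 + 1.78 × 11/0.40 = 49.95.
Sorption retards both mechanisms: v_R = v/R = 0.001832 m/day, D_R = D/R = 0.03904 m²/day.
v_R·t = 0.001832 × 216 = 0.395712 m; 2√(D_R t) = 5.808 m; argument = (6.97 − 0.395712)/5.808 = 1.132.
C = C₀ × ½·erfc(1.132) = 131 × 0.05470 = 7.17 mg/L.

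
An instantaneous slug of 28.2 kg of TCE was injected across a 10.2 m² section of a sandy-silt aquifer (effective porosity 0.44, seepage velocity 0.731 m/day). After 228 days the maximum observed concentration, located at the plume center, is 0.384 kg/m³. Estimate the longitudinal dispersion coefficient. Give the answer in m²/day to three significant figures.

At the plume center C_max = M/(n_e·A·√(4πDt)), so D = M²/(4πt·(n_e·A·C_max)²).
n_e·A·C_max = 0.44 × 10.2 × 0.384 = 1.723 kg/m.
D = 28.2²/(4π × 228 × 1.723²) = 0.0935 m²/day.

0.0935 m²/day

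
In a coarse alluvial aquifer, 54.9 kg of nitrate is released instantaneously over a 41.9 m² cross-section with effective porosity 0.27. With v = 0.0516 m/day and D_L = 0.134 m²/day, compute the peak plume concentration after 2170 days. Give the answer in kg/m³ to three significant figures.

The peak of an instantaneous 1D plume sits at x = vt; there the Gaussian factor is 1 and C_max = M/(n_e·A·√(4πDt)), where n_e·A is the pore area the mass is dissolved in.
√(4πDt) = √(4π × 0.134 × 2170) = 60.45 m, so C_max = 54.9/(0.27 × 41.9 × 60.45) = 0.0803 kg/m³.

0.0803 kg/m³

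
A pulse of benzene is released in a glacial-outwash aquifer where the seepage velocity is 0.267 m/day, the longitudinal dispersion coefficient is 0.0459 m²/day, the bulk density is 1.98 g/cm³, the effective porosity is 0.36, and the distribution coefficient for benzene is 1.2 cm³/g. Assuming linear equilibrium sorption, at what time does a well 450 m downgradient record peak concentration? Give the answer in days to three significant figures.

12800 days

Retardation factor R = 1 + ρ_b·K_d/n = 1 + 1.98 × 1.2/0.36 = 7.600.
Sorption retards both mechanisms: v_R = v/R = 0.03513 m/day, D_R = D/R = 0.006039 m²/day.
Peak time from v_R²t² + 2D_R t − x² = 0: t = (√(D_R² + v_R²x²) − D_R)/v_R².
√(D_R² + v_R²x²) = √(0.006039² + 0.03513² × 450²) = 15.81; v_R² = 0.001234.
t = (15.81 − 0.006039)/0.001234 = 12800 days.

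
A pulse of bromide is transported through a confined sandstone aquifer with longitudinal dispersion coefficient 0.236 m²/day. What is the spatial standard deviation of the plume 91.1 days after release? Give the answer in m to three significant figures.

6.56 m

Dispersive spreading gives a Gaussian with σ² = 2Dt; advection only shifts the center.
σ = √(2 × 0.236 × 91.1) = 6.56 m.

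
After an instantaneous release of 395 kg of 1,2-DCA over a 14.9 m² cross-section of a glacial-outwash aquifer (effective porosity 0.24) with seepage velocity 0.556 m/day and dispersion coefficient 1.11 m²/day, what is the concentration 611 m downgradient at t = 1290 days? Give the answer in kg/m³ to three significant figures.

0.115 kg/m³

For an instantaneous plane source, C(x,t) = M/(n_e·A·√(4πDt)) · exp(−(x−vt)²/(4Dt)), with n_e·A the pore (flow) area.
Plume center vt = 0.556 × 1290 = 717.24 m, so the well at 611 m is 106.24 m upgradient of the peak.
√(4πDt) = 134.1 m, giving peak height M/(n_e·A·√(4πDt)) = 395/(0.24 × 14.9 × 134.1) = 0.8237 kg/m³.
(x−vt)²/(4Dt) = (-106.24)²/(4 × 1.11 × 1290) = 1.971; exp(−1.971) = 0.1393.
C = 0.8237 × 0.1393 = 0.115 kg/m³.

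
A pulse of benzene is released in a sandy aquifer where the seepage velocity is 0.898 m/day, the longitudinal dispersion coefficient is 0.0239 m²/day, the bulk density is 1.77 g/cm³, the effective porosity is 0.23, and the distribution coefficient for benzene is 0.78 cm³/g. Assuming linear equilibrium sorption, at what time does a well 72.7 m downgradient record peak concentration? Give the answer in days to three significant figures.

Retardation factor R = 1 + ρ_b·K_d/n = 1 + 1.77 × 0.78/0.23 = 7.003.
Sorption retards both mechanisms: v_R = v/R = 0.1282 m/day, D_R = D/R = 0.003413 m²/day.
Peak time from v_R²t² + 2D_R t − x² = 0: t = (√(D_R² + v_R²x²) − D_R)/v_R².
√(D_R² + v_R²x²) = √(0.003413² + 0.1282² × 72.7²) = 9.320; v_R² = 0.01644.
t = (9.320 − 0.003413)/0.01644 = 567 days.

567 days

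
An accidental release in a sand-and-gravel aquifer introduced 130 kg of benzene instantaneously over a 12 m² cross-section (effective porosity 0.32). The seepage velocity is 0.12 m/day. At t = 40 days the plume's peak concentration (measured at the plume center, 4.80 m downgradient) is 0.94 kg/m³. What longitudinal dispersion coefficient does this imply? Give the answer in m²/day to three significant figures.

2.58 m²/day

At the plume center C_max = M/(n_e·A·√(4πDt)), so D = M²/(4πt·(n_e·A·C_max)²).
n_e·A·C_max = 0.32 × 12 × 0.94 = 3.610 kg/m.
D = 130²/(4π × 40 × 3.610²) = 2.58 m²/day.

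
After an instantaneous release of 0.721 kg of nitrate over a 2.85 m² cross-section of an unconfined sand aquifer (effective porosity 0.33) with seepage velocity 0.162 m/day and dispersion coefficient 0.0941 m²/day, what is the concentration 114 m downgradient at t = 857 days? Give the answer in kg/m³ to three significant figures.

For an instantaneous plane source, C(x,t) = M/(n_e·A·√(4πDt)) · exp(−(x−vt)²/(4Dt)), with n_e·A the pore (flow) area.
Plume center vt = 0.162 × 857 = 138.834 m, so the well at 114 m is 24.834 m upgradient of the peak.
√(4πDt) = 31.83 m, giving peak height M/(n_e·A·√(4πDt)) = 0.721/(0.33 × 2.85 × 31.83) = 0.02408 kg/m³.
(x−vt)²/(4Dt) = (-24.834)²/(4 × 0.0941 × 857) = 1.912; exp(−1.912) = 0.1478.
C = 0.02408 × 0.1478 = 0.00356 kg/m³.

0.00356 kg/m³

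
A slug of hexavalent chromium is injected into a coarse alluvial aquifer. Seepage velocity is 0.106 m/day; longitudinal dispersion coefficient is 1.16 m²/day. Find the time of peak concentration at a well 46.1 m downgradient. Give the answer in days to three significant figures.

For the 1D instantaneous-source solution, setting ∂C/∂t = 0 at fixed x gives v²t² + 2Dt − x² = 0, so t = (√(D² + v²x²) − D)/v².
√(D² + v²x²) = √(1.16² + 0.106² × 46.1²) = 5.022; v² = 0.011236.
t = (5.022 − 1.16)/0.011236 = 344 days (vs. the pure-advection estimate x/v = 435 d).

344 days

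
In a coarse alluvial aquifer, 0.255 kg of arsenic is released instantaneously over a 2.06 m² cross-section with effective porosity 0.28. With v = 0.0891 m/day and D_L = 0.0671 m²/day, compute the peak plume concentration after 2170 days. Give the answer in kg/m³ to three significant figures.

0.0103 kg/m³

The peak of an instantaneous 1D plume sits at x = vt; there the Gaussian factor is 1 and C_max = M/(n_e·A·√(4πDt)), where n_e·A is the pore area the mass is dissolved in.
√(4πDt) = √(4π × 0.0671 × 2170) = 42.78 m, so C_max = 0.255/(0.28 × 2.06 × 42.78) = 0.0103 kg/m³.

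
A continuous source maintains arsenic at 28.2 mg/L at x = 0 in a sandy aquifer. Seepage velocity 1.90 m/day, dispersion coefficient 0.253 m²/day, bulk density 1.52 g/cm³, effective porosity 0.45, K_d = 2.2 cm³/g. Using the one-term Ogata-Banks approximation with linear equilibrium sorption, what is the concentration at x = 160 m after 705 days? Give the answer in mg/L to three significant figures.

12.2 mg/L

Retardation factor R = 1 + ρ_b·K_d/n = 1 + 1.52 × 2.2/0.45 = 8.431.
Sorption retards both mechanisms: v_R = v/R = 0.2254 m/day, D_R = D/R = 0.03001 m²/day.
v_R·t = 0.2254 × 705 = 158.907 m; 2√(D_R t) = 9.199 m; argument = (160 − 158.907)/9.199 = 0.1188.
C = C₀ × ½·erfc(0.1188) = 28.2 × 0.4333 = 12.2 mg/L.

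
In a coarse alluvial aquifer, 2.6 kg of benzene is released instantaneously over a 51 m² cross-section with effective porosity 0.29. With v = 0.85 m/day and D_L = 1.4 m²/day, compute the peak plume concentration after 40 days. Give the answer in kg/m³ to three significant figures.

The peak of an instantaneous 1D plume sits at x = vt; there the Gaussian factor is 1 and C_max = M/(n_e·A·√(4πDt)), where n_e·A is the pore area the mass is dissolved in.
√(4πDt) = √(4π × 1.4 × 40) = 26.53 m, so C_max = 2.6/(0.29 × 51 × 26.53) = 0.00663 kg/m³.

0.00663 kg/m³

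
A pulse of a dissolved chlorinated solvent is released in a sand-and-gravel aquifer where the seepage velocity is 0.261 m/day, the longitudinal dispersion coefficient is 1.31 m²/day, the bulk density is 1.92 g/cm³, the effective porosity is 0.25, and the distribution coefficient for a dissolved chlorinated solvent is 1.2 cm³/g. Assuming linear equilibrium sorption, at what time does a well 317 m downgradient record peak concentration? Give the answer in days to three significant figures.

12200 days

Retardation factor R = 1 + ρ_b·K_d/n = 1 + 1.92 × 1.2/0.25 = 10.22.
Sorption retards both mechanisms: v_R = v/R = 0.02554 m/day, D_R = D/R = 0.1282 m²/day.
Peak time from v_R²t² + 2D_R t − x² = 0: t = (√(D_R² + v_R²x²) − D_R)/v_R².
√(D_R² + v_R²x²) = √(0.1282² + 0.02554² × 317²) = 8.097; v_R² = 0.0006523.
t = (8.097 − 0.1282)/0.0006523 = 12200 days.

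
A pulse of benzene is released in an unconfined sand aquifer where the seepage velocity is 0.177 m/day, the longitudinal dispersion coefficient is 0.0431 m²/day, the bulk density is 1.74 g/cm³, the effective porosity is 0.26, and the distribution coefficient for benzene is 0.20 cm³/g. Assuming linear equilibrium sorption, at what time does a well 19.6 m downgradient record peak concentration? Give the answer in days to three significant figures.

256 days

Retardation factor R = 1 + ρ_b·K_d/n = 1 + 1.74 × 0.20/0.26 = 2.338.
Sorption retards both mechanisms: v_R = v/R = 0.07571 m/day, D_R = D/R = 0.01843 m²/day.
Peak time from v_R²t² + 2D_R t − x² = 0: t = (√(D_R² + v_R²x²) − D_R)/v_R².
√(D_R² + v_R²x²) = √(0.01843² + 0.07571² × 19.6²) = 1.484; v_R² = 0.005732.
t = (1.484 − 0.01843)/0.005732 = 256 days.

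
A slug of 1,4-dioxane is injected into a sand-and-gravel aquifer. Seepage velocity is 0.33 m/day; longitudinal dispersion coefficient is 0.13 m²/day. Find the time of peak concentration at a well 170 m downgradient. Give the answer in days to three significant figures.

514 days

For the 1D instantaneous-source solution, setting ∂C/∂t = 0 at fixed x gives v²t² + 2Dt − x² = 0, so t = (√(D² + v²x²) − D)/v².
√(D² + v²x²) = √(0.13² + 0.33² × 170²) = 56.10; v² = 0.1089.
t = (56.10 − 0.13)/0.1089 = 514 days (vs. the pure-advection estimate x/v = 515 d).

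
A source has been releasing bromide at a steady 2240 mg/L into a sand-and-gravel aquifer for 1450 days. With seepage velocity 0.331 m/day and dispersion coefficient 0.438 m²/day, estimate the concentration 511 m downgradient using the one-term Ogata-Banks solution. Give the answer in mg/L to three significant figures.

For a continuous step input, C/C₀ ≈ ½·erfc((x−vt)/(2√(Dt))).
vt = 0.331 × 1450 = 479.95 m and 2√(Dt) = 2√(0.438 × 1450) = 50.40 m.
Argument (x−vt)/(2√(Dt)) = (511 − 479.95)/50.40 = 0.6161; ½·erfc(0.6161) = 0.1918.
C = 2240 × 0.1918 = 430 mg/L.

430 mg/L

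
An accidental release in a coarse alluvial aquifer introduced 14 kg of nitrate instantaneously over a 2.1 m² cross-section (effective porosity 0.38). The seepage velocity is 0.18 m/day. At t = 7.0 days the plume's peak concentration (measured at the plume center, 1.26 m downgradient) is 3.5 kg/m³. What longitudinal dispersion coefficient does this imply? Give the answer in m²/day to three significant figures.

0.286 m²/day

At the plume center C_max = M/(n_e·A·√(4πDt)), so D = M²/(4πt·(n_e·A·C_max)²).
n_e·A·C_max = 0.38 × 2.1 × 3.5 = 2.793 kg/m.
D = 14²/(4π × 7.0 × 2.793²) = 0.286 m²/day.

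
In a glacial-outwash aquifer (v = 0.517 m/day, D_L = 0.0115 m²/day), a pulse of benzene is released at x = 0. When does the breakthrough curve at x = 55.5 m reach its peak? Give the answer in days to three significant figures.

107 days

For the 1D instantaneous-source solution, setting ∂C/∂t = 0 at fixed x gives v²t² + 2Dt − x² = 0, so t = (√(D² + v²x²) − D)/v².
√(D² + v²x²) = √(0.0115² + 0.517² × 55.5²) = 28.69; v² = 0.267289.
t = (28.69 − 0.0115)/0.267289 = 107 days (vs. the pure-advection estimate x/v = 107 d).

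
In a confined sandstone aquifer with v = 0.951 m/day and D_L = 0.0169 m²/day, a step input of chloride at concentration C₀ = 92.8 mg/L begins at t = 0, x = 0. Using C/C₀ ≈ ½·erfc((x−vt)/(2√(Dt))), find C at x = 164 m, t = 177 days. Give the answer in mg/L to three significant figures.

89.2 mg/L

For a continuous step input, C/C₀ ≈ ½·erfc((x−vt)/(2√(Dt))).
vt = 0.951 × 177 = 168.327 m and 2√(Dt) = 2√(0.0169 × 177) = 3.459 m.
Argument (x−vt)/(2√(Dt)) = (164 − 168.327)/3.459 = -1.251; ½·erfc(-1.251) = 0.9616.
C = 92.8 × 0.9616 = 89.2 mg/L.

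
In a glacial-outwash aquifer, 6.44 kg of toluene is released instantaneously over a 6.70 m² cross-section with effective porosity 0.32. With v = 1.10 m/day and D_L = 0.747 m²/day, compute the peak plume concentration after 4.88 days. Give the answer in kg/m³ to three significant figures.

0.444 kg/m³

The peak of an instantaneous 1D plume sits at x = vt; there the Gaussian factor is 1 and C_max = M/(n_e·A·√(4πDt)), where n_e·A is the pore area the mass is dissolved in.
√(4πDt) = √(4π × 0.747 × 4.88) = 6.768 m, so C_max = 6.44/(0.32 × 6.70 × 6.768) = 0.444 kg/m³.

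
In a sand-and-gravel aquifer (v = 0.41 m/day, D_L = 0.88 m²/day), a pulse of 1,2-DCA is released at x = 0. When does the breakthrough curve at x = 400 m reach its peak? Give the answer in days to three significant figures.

For the 1D instantaneous-source solution, setting ∂C/∂t = 0 at fixed x gives v²t² + 2Dt − x² = 0, so t = (√(D² + v²x²) − D)/v².
√(D² + v²x²) = √(0.88² + 0.41² × 400²) = 164.0; v² = 0.1681.
t = (164.0 − 0.88)/0.1681 = 970 days (vs. the pure-advection estimate x/v = 976 d).

970 days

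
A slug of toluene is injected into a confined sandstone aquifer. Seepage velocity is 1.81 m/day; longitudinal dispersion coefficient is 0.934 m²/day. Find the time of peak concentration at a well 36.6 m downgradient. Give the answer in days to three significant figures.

19.9 days

For the 1D instantaneous-source solution, setting ∂C/∂t = 0 at fixed x gives v²t² + 2Dt − x² = 0, so t = (√(D² + v²x²) − D)/v².
√(D² + v²x²) = √(0.934² + 1.81² × 36.6²) = 66.25; v² = 3.2761.
t = (66.25 − 0.934)/3.2761 = 19.9 days (vs. the pure-advection estimate x/v = 20.2 d).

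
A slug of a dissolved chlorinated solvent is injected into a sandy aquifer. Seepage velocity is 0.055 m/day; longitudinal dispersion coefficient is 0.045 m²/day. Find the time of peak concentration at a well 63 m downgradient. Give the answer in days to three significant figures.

1130 days

For the 1D instantaneous-source solution, setting ∂C/∂t = 0 at fixed x gives v²t² + 2Dt − x² = 0, so t = (√(D² + v²x²) − D)/v².
√(D² + v²x²) = √(0.045² + 0.055² × 63²) = 3.465; v² = 0.003025.
t = (3.465 − 0.045)/0.003025 = 1130 days (vs. the pure-advection estimate x/v = 1150 d).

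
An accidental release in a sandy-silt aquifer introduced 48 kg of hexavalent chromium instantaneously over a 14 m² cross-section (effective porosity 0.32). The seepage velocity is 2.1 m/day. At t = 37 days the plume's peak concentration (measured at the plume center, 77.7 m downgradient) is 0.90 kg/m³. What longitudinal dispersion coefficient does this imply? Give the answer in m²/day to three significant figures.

At the plume center C_max = M/(n_e·A·√(4πDt)), so D = M²/(4πt·(n_e·A·C_max)²).
n_e·A·C_max = 0.32 × 14 × 0.90 = 4.032 kg/m.
D = 48²/(4π × 37 × 4.032²) = 0.305 m²/day.

0.305 m²/day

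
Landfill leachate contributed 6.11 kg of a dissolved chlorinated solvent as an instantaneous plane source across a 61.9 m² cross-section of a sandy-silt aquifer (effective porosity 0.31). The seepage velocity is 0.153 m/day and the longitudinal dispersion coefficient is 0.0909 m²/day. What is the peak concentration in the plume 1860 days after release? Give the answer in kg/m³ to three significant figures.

0.00691 kg/m³

The peak of an instantaneous 1D plume sits at x = vt; there the Gaussian factor is 1 and C_max = M/(n_e·A·√(4πDt)), where n_e·A is the pore area the mass is dissolved in.
√(4πDt) = √(4π × 0.0909 × 1860) = 46.09 m, so C_max = 6.11/(0.31 × 61.9 × 46.09) = 0.00691 kg/m³.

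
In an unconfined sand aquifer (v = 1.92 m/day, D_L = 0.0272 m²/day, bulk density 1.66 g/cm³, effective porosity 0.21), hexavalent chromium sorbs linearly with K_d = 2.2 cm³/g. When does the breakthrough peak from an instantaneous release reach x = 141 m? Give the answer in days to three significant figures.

Retardation factor R = 1 + ρ_b·K_d/n = 1 + 1.66 × 2.2/0.21 = 18.39.
Sorption retards both mechanisms: v_R = v/R = 0.1044 m/day, D_R = D/R = 0.001479 m²/day.
Peak time from v_R²t² + 2D_R t − x² = 0: t = (√(D_R² + v_R²x²) − D_R)/v_R².
√(D_R² + v_R²x²) = √(0.001479² + 0.1044² × 141²) = 14.72; v_R² = 0.01090.
t = (14.72 − 0.001479)/0.01090 = 1350 days.

1350 days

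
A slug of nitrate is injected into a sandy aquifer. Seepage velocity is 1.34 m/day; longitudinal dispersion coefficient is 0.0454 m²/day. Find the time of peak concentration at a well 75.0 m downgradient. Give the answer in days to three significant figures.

For the 1D instantaneous-source solution, setting ∂C/∂t = 0 at fixed x gives v²t² + 2Dt − x² = 0, so t = (√(D² + v²x²) − D)/v².
√(D² + v²x²) = √(0.0454² + 1.34² × 75.0²) = 100.5; v² = 1.7956.
t = (100.5 − 0.0454)/1.7956 = 55.9 days (vs. the pure-advection estimate x/v = 56.0 d).

55.9 days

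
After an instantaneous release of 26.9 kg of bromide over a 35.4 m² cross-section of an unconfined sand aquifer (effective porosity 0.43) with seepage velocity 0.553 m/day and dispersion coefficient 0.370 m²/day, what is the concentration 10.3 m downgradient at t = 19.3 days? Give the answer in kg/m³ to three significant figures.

For an instantaneous plane source, C(x,t) = M/(n_e·A·√(4πDt)) · exp(−(x−vt)²/(4Dt)), with n_e·A the pore (flow) area.
Plume center vt = 0.553 × 19.3 = 10.6729 m, so the well at 10.3 m is 0.3729 m upgradient of the peak.
√(4πDt) = 9.473 m, giving peak height M/(n_e·A·√(4πDt)) = 26.9/(0.43 × 35.4 × 9.473) = 0.1865 kg/m³.
(x−vt)²/(4Dt) = (-0.3729)²/(4 × 0.370 × 19.3) = 0.004868; exp(−0.004868) = 0.9951.
C = 0.1865 × 0.9951 = 0.186 kg/m³.

0.186 kg/m³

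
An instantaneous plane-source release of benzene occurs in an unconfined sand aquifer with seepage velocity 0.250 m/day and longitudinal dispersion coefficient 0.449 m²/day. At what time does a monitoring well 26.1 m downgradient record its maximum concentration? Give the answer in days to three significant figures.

For the 1D instantaneous-source solution, setting ∂C/∂t = 0 at fixed x gives v²t² + 2Dt − x² = 0, so t = (√(D² + v²x²) − D)/v².
√(D² + v²x²) = √(0.449² + 0.250² × 26.1²) = 6.540; v² = 0.0625.
t = (6.540 − 0.449)/0.0625 = 97.5 days (vs. the pure-advection estimate x/v = 104 d).

97.5 days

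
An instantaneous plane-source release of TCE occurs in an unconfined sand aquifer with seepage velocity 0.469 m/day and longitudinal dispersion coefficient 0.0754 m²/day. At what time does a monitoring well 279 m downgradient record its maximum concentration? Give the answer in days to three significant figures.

For the 1D instantaneous-source solution, setting ∂C/∂t = 0 at fixed x gives v²t² + 2Dt − x² = 0, so t = (√(D² + v²x²) − D)/v².
√(D² + v²x²) = √(0.0754² + 0.469² × 279²) = 130.9; v² = 0.219961.
t = (130.9 − 0.0754)/0.219961 = 595 days (vs. the pure-advection estimate x/v = 595 d).

595 days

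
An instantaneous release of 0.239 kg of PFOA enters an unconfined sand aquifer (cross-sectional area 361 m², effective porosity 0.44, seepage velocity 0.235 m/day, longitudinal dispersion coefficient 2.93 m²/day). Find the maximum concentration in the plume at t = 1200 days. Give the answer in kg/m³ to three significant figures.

7.16e-06 kg/m³

The peak of an instantaneous 1D plume sits at x = vt; there the Gaussian factor is 1 and C_max = M/(n_e·A·√(4πDt)), where n_e·A is the pore area the mass is dissolved in.
√(4πDt) = √(4π × 2.93 × 1200) = 210.2 m, so C_max = 0.239/(0.44 × 361 × 210.2) = 7.16e-06 kg/m³.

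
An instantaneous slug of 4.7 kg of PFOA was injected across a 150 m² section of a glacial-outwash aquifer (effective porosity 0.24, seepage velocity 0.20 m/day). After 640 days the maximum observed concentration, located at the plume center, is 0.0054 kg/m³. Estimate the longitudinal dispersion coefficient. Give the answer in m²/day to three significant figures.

0.0727 m²/day

At the plume center C_max = M/(n_e·A·√(4πDt)), so D = M²/(4πt·(n_e·A·C_max)²).
n_e·A·C_max = 0.24 × 150 × 0.0054 = 0.1944 kg/m.
D = 4.7²/(4π × 640 × 0.1944²) = 0.0727 m²/day.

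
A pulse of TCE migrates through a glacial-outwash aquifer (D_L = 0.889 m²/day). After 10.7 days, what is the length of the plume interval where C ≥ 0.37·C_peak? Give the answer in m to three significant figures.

The plume is Gaussian with σ = √(2Dt) = √(2 × 0.889 × 10.7) = 4.362 m.
C/C_peak = exp(−Δx²/(2σ²)) = 0.37 ⇒ Δx = σ·√(−2 ln 0.37) = 4.362 × 1.410 = 6.150 m.
Width = 2Δx = 12.3 m.

12.3 m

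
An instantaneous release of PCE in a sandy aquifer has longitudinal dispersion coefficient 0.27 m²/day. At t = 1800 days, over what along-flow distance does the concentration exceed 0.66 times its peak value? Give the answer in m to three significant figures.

56.8 m

The plume is Gaussian with σ = √(2Dt) = √(2 × 0.27 × 1800) = 31.18 m.
C/C_peak = exp(−Δx²/(2σ²)) = 0.66 ⇒ Δx = σ·√(−2 ln 0.66) = 31.18 × 0.9116 = 28.42 m.
Width = 2Δx = 56.8 m.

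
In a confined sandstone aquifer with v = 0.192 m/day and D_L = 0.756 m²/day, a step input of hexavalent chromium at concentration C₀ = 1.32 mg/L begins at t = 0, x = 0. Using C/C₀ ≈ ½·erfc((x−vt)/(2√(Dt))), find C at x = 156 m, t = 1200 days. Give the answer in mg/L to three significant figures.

For a continuous step input, C/C₀ ≈ ½·erfc((x−vt)/(2√(Dt))).
vt = 0.192 × 1200 = 230.4 m and 2√(Dt) = 2√(0.756 × 1200) = 60.24 m.
Argument (x−vt)/(2√(Dt)) = (156 − 230.4)/60.24 = -1.235; ½·erfc(-1.235) = 0.9596.
C = 1.32 × 0.9596 = 1.27 mg/L.

1.27 mg/L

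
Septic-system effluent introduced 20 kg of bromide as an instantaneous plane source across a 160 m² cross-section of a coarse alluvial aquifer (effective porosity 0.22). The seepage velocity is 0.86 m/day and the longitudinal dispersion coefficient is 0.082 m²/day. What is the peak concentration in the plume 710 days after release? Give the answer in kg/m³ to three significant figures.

The peak of an instantaneous 1D plume sits at x = vt; there the Gaussian factor is 1 and C_max = M/(n_e·A·√(4πDt)), where n_e·A is the pore area the mass is dissolved in.
√(4πDt) = √(4π × 0.082 × 710) = 27.05 m, so C_max = 20/(0.22 × 160 × 27.05) = 0.0210 kg/m³.

0.0210 kg/m³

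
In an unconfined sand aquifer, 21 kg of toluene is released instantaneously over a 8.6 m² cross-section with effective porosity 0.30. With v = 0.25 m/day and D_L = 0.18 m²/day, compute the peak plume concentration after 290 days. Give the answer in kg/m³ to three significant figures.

The peak of an instantaneous 1D plume sits at x = vt; there the Gaussian factor is 1 and C_max = M/(n_e·A·√(4πDt)), where n_e·A is the pore area the mass is dissolved in.
√(4πDt) = √(4π × 0.18 × 290) = 25.61 m, so C_max = 21/(0.30 × 8.6 × 25.61) = 0.318 kg/m³.

0.318 kg/m³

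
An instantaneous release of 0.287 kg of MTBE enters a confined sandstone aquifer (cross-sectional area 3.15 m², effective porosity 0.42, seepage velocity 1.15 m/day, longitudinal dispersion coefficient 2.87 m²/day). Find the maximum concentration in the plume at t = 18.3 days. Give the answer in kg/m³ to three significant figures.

0.00844 kg/m³

The peak of an instantaneous 1D plume sits at x = vt; there the Gaussian factor is 1 and C_max = M/(n_e·A·√(4πDt)), where n_e·A is the pore area the mass is dissolved in.
√(4πDt) = √(4π × 2.87 × 18.3) = 25.69 m, so C_max = 0.287/(0.42 × 3.15 × 25.69) = 0.00844 kg/m³.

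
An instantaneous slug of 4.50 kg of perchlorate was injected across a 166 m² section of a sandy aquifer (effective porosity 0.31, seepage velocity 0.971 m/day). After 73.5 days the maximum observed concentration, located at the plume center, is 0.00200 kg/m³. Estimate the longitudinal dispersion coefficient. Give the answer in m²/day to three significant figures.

At the plume center C_max = M/(n_e·A·√(4πDt)), so D = M²/(4πt·(n_e·A·C_max)²).
n_e·A·C_max = 0.31 × 166 × 0.00200 = 0.1029 kg/m.
D = 4.50²/(4π × 73.5 × 0.1029²) = 2.07 m²/day.

2.07 m²/day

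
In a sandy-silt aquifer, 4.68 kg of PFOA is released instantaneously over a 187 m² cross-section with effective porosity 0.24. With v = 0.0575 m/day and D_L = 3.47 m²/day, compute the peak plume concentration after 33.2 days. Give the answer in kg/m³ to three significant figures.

0.00274 kg/m³

The peak of an instantaneous 1D plume sits at x = vt; there the Gaussian factor is 1 and C_max = M/(n_e·A·√(4πDt)), where n_e·A is the pore area the mass is dissolved in.
√(4πDt) = √(4π × 3.47 × 33.2) = 38.05 m, so C_max = 4.68/(0.24 × 187 × 38.05) = 0.00274 kg/m³.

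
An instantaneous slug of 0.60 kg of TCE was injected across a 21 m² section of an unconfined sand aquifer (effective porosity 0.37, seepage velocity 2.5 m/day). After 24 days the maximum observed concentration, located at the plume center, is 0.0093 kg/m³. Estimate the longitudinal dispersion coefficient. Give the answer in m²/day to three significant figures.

At the plume center C_max = M/(n_e·A·√(4πDt)), so D = M²/(4πt·(n_e·A·C_max)²).
n_e·A·C_max = 0.37 × 21 × 0.0093 = 0.07226 kg/m.
D = 0.60²/(4π × 24 × 0.07226²) = 0.229 m²/day.

0.229 m²/day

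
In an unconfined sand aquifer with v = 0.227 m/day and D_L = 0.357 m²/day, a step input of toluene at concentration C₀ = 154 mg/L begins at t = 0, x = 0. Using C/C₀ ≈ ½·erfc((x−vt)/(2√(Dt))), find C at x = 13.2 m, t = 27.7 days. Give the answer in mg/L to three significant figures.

9.25 mg/L

For a continuous step input, C/C₀ ≈ ½·erfc((x−vt)/(2√(Dt))).
vt = 0.227 × 27.7 = 6.2879 m and 2√(Dt) = 2√(0.357 × 27.7) = 6.289 m.
Argument (x−vt)/(2√(Dt)) = (13.2 − 6.2879)/6.289 = 1.099; ½·erfc(1.099) = 0.06007.
C = 154 × 0.06007 = 9.25 mg/L.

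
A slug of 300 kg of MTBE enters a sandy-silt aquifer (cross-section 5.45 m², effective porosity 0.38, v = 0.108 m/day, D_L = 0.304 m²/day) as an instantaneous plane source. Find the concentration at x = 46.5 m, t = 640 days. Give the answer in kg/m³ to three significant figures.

1.52 kg/m³

For an instantaneous plane source, C(x,t) = M/(n_e·A·√(4πDt)) · exp(−(x−vt)²/(4Dt)), with n_e·A the pore (flow) area.
Plume center vt = 0.108 × 640 = 69.12 m, so the well at 46.5 m is 22.62 m upgradient of the peak.
√(4πDt) = 49.45 m, giving peak height M/(n_e·A·√(4πDt)) = 300/(0.38 × 5.45 × 49.45) = 2.929 kg/m³.
(x−vt)²/(4Dt) = (-22.62)²/(4 × 0.304 × 640) = 0.6575; exp(−0.6575) = 0.5181.
C = 2.929 × 0.5181 = 1.52 kg/m³.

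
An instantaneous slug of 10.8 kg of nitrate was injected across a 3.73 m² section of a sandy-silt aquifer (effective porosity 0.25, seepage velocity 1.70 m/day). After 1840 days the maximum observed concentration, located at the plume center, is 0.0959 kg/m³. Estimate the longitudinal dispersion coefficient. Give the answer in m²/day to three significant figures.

At the plume center C_max = M/(n_e·A·√(4πDt)), so D = M²/(4πt·(n_e·A·C_max)²).
n_e·A·C_max = 0.25 × 3.73 × 0.0959 = 0.08943 kg/m.
D = 10.8²/(4π × 1840 × 0.08943²) = 0.631 m²/day.

0.631 m²/day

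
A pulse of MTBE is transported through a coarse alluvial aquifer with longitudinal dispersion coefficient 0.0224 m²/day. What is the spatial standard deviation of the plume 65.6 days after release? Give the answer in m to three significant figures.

Dispersive spreading gives a Gaussian with σ² = 2Dt; advection only shifts the center.
σ = √(2 × 0.0224 × 65.6) = 1.71 m.

1.71 m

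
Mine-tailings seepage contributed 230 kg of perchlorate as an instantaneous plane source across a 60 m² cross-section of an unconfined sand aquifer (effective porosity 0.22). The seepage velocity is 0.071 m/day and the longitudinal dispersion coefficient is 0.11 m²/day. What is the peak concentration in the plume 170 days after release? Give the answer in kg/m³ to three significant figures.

1.14 kg/m³

The peak of an instantaneous 1D plume sits at x = vt; there the Gaussian factor is 1 and C_max = M/(n_e·A·√(4πDt)), where n_e·A is the pore area the mass is dissolved in.
√(4πDt) = √(4π × 0.11 × 170) = 15.33 m, so C_max = 230/(0.22 × 60 × 15.33) = 1.14 kg/m³.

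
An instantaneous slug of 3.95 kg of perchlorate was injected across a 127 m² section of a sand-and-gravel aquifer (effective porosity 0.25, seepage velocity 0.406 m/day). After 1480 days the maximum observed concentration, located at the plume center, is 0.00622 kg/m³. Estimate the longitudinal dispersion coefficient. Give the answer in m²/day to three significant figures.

0.0215 m²/day

At the plume center C_max = M/(n_e·A·√(4πDt)), so D = M²/(4πt·(n_e·A·C_max)²).
n_e·A·C_max = 0.25 × 127 × 0.00622 = 0.1975 kg/m.
D = 3.95²/(4π × 1480 × 0.1975²) = 0.0215 m²/day.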